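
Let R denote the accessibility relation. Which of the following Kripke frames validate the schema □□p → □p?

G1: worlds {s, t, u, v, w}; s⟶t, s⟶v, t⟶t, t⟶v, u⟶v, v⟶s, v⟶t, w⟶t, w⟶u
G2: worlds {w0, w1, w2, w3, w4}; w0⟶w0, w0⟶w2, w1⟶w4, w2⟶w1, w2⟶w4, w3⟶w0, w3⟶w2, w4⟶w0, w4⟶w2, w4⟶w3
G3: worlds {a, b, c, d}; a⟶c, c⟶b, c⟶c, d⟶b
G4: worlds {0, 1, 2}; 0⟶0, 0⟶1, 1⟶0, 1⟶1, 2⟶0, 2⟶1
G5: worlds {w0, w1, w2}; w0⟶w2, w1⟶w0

This is the axiom for density; its first-order frame correspondent is ∀x ∀y (Rxy → ∃z (Rxz ∧ Rzy)).
G1: fails — Ruv but no z with Ruz and Rzv.
G2: fails — Rw2w1 but no z with Rw2z and Rzw1.
G3: fails — Rdb but no z with Rdz and Rzb.
G4: condition met.
G5: fails — Rw0w2 but no z with Rw0z and Rzw2.

G4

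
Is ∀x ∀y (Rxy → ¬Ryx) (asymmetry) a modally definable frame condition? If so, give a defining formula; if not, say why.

If a class were modally definable it would be closed under surjective bounded morphisms (Goldblatt–Thomason).
The 4-cycle (worlds w0,w1,w2,w3 with w0→w1→w2→w3→w0) is asymmetric. Mapping every world to a single reflexive point • is a surjective bounded morphism, and the reflexive point is not asymmetric (R•• but asymmetry requires ¬R••).
So no modal formula (or set of formulas) defines exactly the asymmetric frames.

Not modally definable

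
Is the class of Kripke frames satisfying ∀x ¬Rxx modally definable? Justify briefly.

Not modally definable

Modal frame validity is preserved under surjective bounded morphisms.
The 3-cycle (worlds w0,w1,w2 with w0→w1→w2→w0) is irreflexive, and the map sending every world to a single reflexive point • is a surjective bounded morphism (forth: every edge maps to (•,•); back: every world has a successor). So any modal formula valid on the 3-cycle is also valid on the reflexive point, which is not irreflexive.
So the class is not modally definable.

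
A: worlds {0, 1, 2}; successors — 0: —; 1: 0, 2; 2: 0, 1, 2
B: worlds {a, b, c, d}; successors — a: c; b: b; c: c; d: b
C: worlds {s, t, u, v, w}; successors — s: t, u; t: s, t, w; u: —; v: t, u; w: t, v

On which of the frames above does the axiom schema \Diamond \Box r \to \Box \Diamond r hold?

B

This is the axiom for convergence; its first-order frame correspondent is \forall x \forall y \forall z (Rxy \wedge Rxz \to \exists w (Ryw \wedge Rzw)).
A: fails — R10 and R10 but 0 and 0 have no common successor.
B: ✓.
C: fails — Rsu and Rsu but u and u have no common successor.
Valid on: B.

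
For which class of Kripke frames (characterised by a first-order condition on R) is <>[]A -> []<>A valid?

This schema is the .2 axiom.
Its frame correspondent is convergence — forall x forall y forall z (Rxy & Rxz -> exists w (Ryw & Rzw)).

convergence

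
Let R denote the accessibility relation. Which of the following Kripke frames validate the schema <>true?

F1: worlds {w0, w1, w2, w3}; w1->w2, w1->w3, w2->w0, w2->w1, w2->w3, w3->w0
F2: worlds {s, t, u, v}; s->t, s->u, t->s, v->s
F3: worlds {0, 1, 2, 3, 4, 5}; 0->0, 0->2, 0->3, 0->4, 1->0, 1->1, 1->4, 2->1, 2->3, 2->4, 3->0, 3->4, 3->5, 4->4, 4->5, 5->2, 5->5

This is the axiom for seriality; its first-order frame correspondent is forall x exists y Rxy.
F1: fails — world w0 has no successor.
F2: fails — world u has no successor.
F3: holds.
Valid on: F3.

F3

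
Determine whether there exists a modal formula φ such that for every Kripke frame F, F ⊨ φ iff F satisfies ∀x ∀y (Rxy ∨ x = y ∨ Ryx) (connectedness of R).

Modal frame validity is preserved under disjoint unions.
Take 4 disjoint single-world reflexive frames: each is trivially connected, but their disjoint union has 4 worlds with no edge between distinct components, so it is not connected.
So the class is not modally definable.

Not definable by any modal formula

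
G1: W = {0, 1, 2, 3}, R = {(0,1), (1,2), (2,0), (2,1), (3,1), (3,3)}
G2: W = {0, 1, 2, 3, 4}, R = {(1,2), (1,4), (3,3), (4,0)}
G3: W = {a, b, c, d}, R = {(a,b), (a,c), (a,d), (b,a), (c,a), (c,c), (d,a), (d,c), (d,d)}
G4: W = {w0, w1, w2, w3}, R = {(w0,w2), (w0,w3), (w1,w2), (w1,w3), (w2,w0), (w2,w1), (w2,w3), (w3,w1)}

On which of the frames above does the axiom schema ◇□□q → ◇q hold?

Frame correspondent (Sahlqvist): ∀x ∀y (xRy → ∃w (yR²w ∧ xRw)) — i.e. a generalized confluence (Geach) condition.
G1: fails — 2R0 but no w with 0R²w and 2Rw.
G2: fails — 1R2 but no w with 2R²w and 1Rw.
G3: condition met.
G4: condition met.
Valid on: G3, G4.

G3, G4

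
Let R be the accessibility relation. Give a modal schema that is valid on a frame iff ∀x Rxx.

A defining formula is □p → p (the T axiom).

□p → p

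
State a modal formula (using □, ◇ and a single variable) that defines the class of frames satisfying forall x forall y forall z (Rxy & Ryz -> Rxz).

The condition is transitivity. The 4 schema □q → □□q defines it.

□q → □□q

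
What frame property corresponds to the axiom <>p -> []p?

partial functionality

This schema is the CD axiom.
It corresponds to partial functionality: forall x forall y forall z (Rxy & Rxz -> y = z).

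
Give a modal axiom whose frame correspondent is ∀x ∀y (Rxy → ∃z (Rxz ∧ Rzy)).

□□q → □q

The condition is density. The C4 schema □□q → □q defines it.
Suppose □□q→□q is valid. Take Rxy and set V(q)={w : xR²w}. Then □□q at x, so □q at x, so q at y, i.e. ∃z(Rxz∧Rzy).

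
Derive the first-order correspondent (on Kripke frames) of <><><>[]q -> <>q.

forall x forall y (x R^3 y -> exists w (yRw & xRw))

This is a Sahlqvist (Geach-type) schema ◇^3□^1q → □^0◇^1q.
Minimal-valuation argument: fix x; take any y with xR^3y and any z with xR^0z. Set V(q) to the set of worlds R-reachable from y in exactly 1 step. Then □^1q holds at y, so the antecedent holds at x; validity forces ◇^1q at z, giving a w with zR^1w and yR^1w.
First-order correspondent: forall x forall y (x R^3 y -> exists w (yRw & xRw)).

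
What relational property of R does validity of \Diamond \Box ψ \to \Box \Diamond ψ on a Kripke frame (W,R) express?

Convergence

This schema is the .2 axiom.
It corresponds to convergence: \forall x \forall y \forall z (Rxy \wedge Rxz \to \exists w (Ryw \wedge Rzw)).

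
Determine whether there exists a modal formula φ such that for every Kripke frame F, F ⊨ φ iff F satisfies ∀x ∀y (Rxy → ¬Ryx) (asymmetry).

Modal frame validity is preserved under surjective bounded morphisms.
The 4-cycle (worlds w0,w1,w2,w3 with w0→w1→w2→w3→w0) is asymmetric. Mapping every world to a single reflexive point • is a surjective bounded morphism, and the reflexive point is not asymmetric (R•• but asymmetry requires ¬R••).
Hence asymmetry is not modally definable.

No — not modally definable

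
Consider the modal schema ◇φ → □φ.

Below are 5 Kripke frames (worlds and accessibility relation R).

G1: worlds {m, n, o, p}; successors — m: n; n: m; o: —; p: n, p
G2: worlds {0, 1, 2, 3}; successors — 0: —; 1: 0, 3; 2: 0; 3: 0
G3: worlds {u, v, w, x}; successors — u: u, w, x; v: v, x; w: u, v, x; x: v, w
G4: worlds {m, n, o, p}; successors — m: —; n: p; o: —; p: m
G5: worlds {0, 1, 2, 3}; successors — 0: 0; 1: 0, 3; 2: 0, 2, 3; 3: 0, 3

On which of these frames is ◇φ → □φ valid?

This is the axiom for partial functionality; its first-order frame correspondent is ∀x ∀y ∀z (Rxy ∧ Rxz → y = z).
G1: fails — p sees both n and p.
G2: fails — 1 sees both 0 and 3.
G3: fails — u sees both u and w.
G4: condition met.
G5: fails — 1 sees both 0 and 3.

G4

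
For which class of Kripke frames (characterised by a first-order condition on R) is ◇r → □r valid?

Suppose ◇r→□r is valid. Take Rxy, Rxz and set V(r)={y}. Then ◇r at x, so □r at x, so r at z, i.e. z=y.

partial functionality: ∀x ∀y ∀z (Rxy ∧ Rxz → y = z)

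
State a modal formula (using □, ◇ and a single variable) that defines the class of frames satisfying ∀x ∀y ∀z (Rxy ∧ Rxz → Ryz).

This is the Euclidean property; the standard corresponding axiom is 5: ◇r → □◇r.
Suppose ◇r→□◇r is valid. Take Rxy, Rxz and set V(r)={y}. Then ◇r at x, so □◇r at x, so ◇r at z, so some w with Rzw has r; w=y, i.e. Rzy. By symmetry of the argument, Ryz.

◇r → □◇r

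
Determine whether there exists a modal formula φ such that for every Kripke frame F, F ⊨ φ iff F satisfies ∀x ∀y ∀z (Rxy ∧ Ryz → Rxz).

Yes, by □r → □□r

Yes: it is transitivity, defined by the 4 schema □r → □□r.
Suppose □r→□□r is valid. Take Rxy, Ryz and set V(r)={w : Rxw}. Then □r at x, so □□r at x, so □r at y, so r at z, i.e. Rxz.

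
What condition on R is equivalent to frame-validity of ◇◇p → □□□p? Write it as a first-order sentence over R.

This is a Sahlqvist (Geach-type) schema ◇^2□^0p → □^3◇^0p.
Minimal-valuation argument: fix x; take any y with xR^2y and any z with xR^3z. Set V(p) to the set of worlds R-reachable from y in exactly 0 steps. Then □^0p holds at y, so the antecedent holds at x; validity forces ◇^0p at z, giving a w with zR^0w and yR^0w.
First-order correspondent: ∀x ∀y ∀z ((xR²y ∧ xR³z) → ∃w (y = w ∧ z = w)).

∀x ∀y ∀z ((xR²y ∧ xR³z) → ∃w (y = w ∧ z = w))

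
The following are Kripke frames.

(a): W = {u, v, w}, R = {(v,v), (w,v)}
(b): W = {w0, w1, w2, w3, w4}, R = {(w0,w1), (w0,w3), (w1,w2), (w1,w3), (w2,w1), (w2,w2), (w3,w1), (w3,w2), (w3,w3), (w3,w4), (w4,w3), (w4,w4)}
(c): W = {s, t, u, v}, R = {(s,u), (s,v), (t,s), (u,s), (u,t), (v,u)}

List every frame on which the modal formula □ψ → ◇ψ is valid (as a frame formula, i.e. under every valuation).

(b), (c)

The schema corresponds to seriality: ∀x ∃y Rxy.
(a): fails — world u has no successor.
(b): condition met.
(c): condition met.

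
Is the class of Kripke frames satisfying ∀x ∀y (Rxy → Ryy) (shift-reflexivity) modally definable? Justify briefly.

Yes — defined by □(□r → r)

This is a Sahlqvist condition; the T□ axiom □(□r → r) defines it.
Suppose □(□r→r) is valid. Take Rxy and set V(r)={w : Ryw}. Then at y, □r holds; since □(□r→r) at x, □r→r at y, so r at y, i.e. Ryy.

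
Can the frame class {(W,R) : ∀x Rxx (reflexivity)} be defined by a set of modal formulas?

Definable; □p → p defines it

Yes: it is reflexivity, defined by the T schema □p → p.
Suppose □p→p is valid. At any x set V(p)={w : Rxw}. Then □p holds at x, so p holds at x, i.e. Rxx.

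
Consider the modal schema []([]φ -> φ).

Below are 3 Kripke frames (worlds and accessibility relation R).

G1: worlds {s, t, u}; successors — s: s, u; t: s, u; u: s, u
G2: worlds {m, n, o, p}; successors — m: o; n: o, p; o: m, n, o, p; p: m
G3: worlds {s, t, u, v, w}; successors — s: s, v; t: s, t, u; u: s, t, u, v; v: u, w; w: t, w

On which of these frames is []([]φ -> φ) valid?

This is the axiom for shift-reflexivity; its first-order frame correspondent is forall x forall y (Rxy -> Ryy).
G1: satisfies the condition.
G2: fails — Rom but not Rmm.
G3: fails — Ruv but not Rvv.
Valid on: G1.

G1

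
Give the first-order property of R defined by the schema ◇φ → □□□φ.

∀x ∀y ∀z ((xRy ∧ xR³z) → ∃w (y = w ∧ z = w))

This is a Sahlqvist (Geach-type) schema ◇^1□^0φ → □^3◇^0φ.
Minimal-valuation argument: fix x; take any y with xR^1y and any z with xR^3z. Set V(φ) to the set of worlds R-reachable from y in exactly 0 steps. Then □^0φ holds at y, so the antecedent holds at x; validity forces ◇^0φ at z, giving a w with zR^0w and yR^0w.
First-order correspondent: ∀x ∀y ∀z ((xRy ∧ xR³z) → ∃w (y = w ∧ z = w)).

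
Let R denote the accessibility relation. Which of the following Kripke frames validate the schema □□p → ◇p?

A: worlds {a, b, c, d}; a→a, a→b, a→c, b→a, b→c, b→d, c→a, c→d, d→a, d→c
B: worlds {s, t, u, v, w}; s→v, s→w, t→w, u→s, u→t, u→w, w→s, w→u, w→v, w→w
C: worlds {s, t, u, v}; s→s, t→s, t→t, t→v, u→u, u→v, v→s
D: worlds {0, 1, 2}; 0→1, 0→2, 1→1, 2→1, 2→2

This is the axiom for a generalized confluence (Geach) condition; its first-order frame correspondent is ∀x ∃w (xR²w ∧ xRw).
A: satisfies the condition.
B: fails — at v but no w* with vR²w* and vRw*.
C: satisfies the condition.
D: satisfies the condition.
Valid on: A, C, D.

A, C, D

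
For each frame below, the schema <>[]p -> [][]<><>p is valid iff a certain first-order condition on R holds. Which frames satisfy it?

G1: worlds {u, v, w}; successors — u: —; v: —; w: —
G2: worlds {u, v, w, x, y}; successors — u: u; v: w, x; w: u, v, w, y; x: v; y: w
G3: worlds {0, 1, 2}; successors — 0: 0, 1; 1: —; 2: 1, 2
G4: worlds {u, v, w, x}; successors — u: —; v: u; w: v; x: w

G1

The schema corresponds to a generalized confluence (Geach) condition: forall x forall y forall z ((xRy & x R^2 z) -> exists w (yRw & z R^2 w)).
G1: holds.
G2: fails — vRx, vR²u but no t with xRt and uR²t.
G3: fails — 0R0, 0R²1 but no w with 0Rw and 1R²w.
G4: fails — wRv, wR²u but no t with vRt and uR²t.
Valid on: G1.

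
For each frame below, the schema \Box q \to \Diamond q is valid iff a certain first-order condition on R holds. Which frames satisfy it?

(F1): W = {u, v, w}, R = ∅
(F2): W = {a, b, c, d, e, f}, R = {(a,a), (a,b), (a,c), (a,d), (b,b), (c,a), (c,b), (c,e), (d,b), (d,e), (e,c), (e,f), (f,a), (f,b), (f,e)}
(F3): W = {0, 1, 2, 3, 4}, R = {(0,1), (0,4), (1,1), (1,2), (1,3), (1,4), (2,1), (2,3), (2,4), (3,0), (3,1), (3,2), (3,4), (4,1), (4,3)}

The schema corresponds to seriality: \forall x \exists y Rxy.
(F1): fails — world u has no successor.
(F2): condition met.
(F3): condition met.
Valid on: (F2), (F3).

(F2), (F3)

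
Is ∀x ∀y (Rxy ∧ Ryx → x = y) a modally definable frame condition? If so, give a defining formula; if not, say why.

Not modally definable

Any modally definable frame class is closed under surjective bounded morphisms.
The 8-cycle (worlds a,b,c,d,e,f,g,h with a→b→c→d→e→f→g→h→a) is antisymmetric. Sending even-indexed worlds to a and odd-indexed worlds to b is a surjective bounded morphism onto the two-world frame with a↔b, which is not antisymmetric.
So no modal formula (or set of formulas) defines exactly the antisymmetric frames.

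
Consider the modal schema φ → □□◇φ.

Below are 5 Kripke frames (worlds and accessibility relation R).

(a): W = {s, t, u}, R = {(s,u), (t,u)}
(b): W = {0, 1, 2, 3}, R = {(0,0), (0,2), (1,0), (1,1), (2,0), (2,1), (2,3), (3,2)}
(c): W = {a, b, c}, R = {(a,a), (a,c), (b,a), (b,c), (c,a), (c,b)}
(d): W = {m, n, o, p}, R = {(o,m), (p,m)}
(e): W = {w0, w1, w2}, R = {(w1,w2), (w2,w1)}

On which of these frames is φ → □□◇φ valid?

This is the axiom for a generalized confluence (Geach) condition; its first-order frame correspondent is ∀x ∀z (xR²z → ∃w (x = w ∧ zRw)).
(a): ✓.
(b): fails — 0R²3 but no w with 0=w and 3Rw.
(c): fails — bR²a but no w with b=w and aRw.
(d): ✓.
(e): fails — w1R²w1 but no w with w1=w and w1Rw.
Valid on: (a), (d).

(a), (d)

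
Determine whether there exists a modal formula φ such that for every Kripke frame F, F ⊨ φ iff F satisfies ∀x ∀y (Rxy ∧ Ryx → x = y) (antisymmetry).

If a class were modally definable it would be closed under surjective bounded morphisms (Goldblatt–Thomason).
The 6-cycle (worlds w0,w1,w2,w3,w4,w5 with w0→w1→w2→w3→w4→w5→w0) is antisymmetric. Sending even-indexed worlds to a and odd-indexed worlds to b is a surjective bounded morphism onto the two-world frame with a↔b, which is not antisymmetric.
Hence antisymmetry is not modally definable.

Not modally definable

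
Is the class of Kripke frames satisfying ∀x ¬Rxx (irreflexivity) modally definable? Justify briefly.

Not modally definable

Modal frame validity is preserved under surjective bounded morphisms.
The 5-cycle (worlds w0,w1,w2,w3,w4 with w0→w1→w2→w3→w4→w0) is irreflexive, and the map sending every world to a single reflexive point • is a surjective bounded morphism (forth: every edge maps to (•,•); back: every world has a successor). So any modal formula valid on the 5-cycle is also valid on the reflexive point, which is not irreflexive.
So no modal formula (or set of formulas) defines exactly the irreflexive frames.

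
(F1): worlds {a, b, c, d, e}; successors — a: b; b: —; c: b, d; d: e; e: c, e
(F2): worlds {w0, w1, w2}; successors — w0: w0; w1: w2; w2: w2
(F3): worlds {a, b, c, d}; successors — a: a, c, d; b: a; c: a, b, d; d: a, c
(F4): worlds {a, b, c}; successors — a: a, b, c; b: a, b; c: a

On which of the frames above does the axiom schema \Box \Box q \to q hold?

Frame correspondent (Sahlqvist): \forall x \exists w (x R^2 w \wedge x = w) — i.e. a generalized confluence (Geach) condition.
(F1): fails — at a but no w with aR²w and a=w.
(F2): fails — at w1 but no w with w1R²w and w1=w.
(F3): fails — at b but no w with bR²w and b=w.
(F4): holds.
Valid on: (F4).

(F4)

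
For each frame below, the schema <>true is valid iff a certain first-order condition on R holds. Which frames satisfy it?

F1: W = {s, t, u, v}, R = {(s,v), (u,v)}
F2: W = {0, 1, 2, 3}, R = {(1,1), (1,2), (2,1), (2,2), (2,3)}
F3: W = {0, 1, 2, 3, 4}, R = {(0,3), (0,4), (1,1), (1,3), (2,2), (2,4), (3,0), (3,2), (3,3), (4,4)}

F3

This is the axiom for seriality; its first-order frame correspondent is forall x exists y Rxy.
F1: fails — world t has no successor.
F2: fails — world 0 has no successor.
F3: ✓.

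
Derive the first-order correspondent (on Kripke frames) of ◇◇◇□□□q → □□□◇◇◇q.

This is a Sahlqvist (Geach-type) schema ◇^3□^3q → □^3◇^3q.
Minimal-valuation argument: fix x; take any y with xR^3y and any z with xR^3z. Set V(q) to the set of worlds R-reachable from y in exactly 3 steps. Then □^3q holds at y, so the antecedent holds at x; validity forces ◇^3q at z, giving a w with zR^3w and yR^3w.
First-order correspondent: ∀x ∀y ∀z ((xR³y ∧ xR³z) → ∃w (yR³w ∧ zR³w)).

∀x ∀y ∀z ((xR³y ∧ xR³z) → ∃w (yR³w ∧ zR³w))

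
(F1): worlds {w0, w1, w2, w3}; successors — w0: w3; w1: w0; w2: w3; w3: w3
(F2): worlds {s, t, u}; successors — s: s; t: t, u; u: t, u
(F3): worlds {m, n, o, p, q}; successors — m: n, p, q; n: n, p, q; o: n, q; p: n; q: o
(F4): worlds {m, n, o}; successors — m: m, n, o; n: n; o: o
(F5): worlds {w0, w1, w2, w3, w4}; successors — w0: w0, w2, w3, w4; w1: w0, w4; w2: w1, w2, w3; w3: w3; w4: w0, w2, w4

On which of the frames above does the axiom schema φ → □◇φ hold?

(F2)

Frame correspondent (Sahlqvist): ∀x ∀y (Rxy → Ryx) — i.e. symmetry.
(F1): fails — Rw1w0 but not Rw0w1.
(F2): ✓.
(F3): fails — Ron but not Rno.
(F4): fails — Rmo but not Rom.
(F5): fails — Rw1w0 but not Rw0w1.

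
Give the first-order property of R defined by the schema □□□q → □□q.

This is a Sahlqvist (Geach-type) schema ◇^0□^3q → □^2◇^0q.
First-order correspondent: ∀x ∀z (xR²z → ∃w (xR³w ∧ z = w)).

∀x ∀z (xR²z → ∃w (xR³w ∧ z = w))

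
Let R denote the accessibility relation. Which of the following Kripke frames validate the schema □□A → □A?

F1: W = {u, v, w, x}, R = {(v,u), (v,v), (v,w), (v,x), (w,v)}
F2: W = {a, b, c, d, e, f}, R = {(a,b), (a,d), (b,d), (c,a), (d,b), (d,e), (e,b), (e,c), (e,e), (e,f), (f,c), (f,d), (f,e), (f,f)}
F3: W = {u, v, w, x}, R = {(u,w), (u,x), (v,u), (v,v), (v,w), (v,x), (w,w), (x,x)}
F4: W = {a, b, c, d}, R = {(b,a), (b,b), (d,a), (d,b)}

Frame correspondent (Sahlqvist): ∀x ∀y (Rxy → ∃z (Rxz ∧ Rzy)) — i.e. density.
F1: condition met.
F2: fails — Rca but no z with Rcz and Rza.
F3: condition met.
F4: condition met.
Valid on: F1, F3, F4.

F1, F3, F4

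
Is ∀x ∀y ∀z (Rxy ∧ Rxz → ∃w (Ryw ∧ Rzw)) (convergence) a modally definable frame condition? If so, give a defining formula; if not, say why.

Yes — defined by ◇□q → □◇q

Yes: it is convergence, defined by the .2 schema ◇□q → □◇q.
Suppose ◇□q→□◇q is valid. Take Rxy, Rxz and set V(q)={w : Ryw}. Then □q at y so ◇□q at x, so □◇q at x, so ◇q at z, giving w with Rzw and Ryw.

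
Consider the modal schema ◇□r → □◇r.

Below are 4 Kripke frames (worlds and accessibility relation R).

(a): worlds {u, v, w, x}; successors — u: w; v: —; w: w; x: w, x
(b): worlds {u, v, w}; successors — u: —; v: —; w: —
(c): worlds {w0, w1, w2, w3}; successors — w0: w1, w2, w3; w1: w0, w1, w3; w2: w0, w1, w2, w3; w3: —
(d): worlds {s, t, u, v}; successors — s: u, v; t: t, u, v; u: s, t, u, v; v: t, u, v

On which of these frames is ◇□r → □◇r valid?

The schema corresponds to convergence: ∀x ∀y ∀z (Rxy ∧ Rxz → ∃w (Ryw ∧ Rzw)).
(a): satisfies the condition.
(b): satisfies the condition.
(c): fails — Rw0w1 and Rw0w3 but w1 and w3 have no common successor.
(d): satisfies the condition.

(a), (b), (d)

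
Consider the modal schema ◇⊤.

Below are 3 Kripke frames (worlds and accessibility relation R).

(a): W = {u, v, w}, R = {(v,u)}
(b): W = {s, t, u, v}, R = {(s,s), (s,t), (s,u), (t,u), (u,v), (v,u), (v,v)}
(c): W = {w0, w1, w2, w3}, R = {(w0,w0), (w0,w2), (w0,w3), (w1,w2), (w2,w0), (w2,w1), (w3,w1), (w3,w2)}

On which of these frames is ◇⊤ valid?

(b), (c)

Frame correspondent (Sahlqvist): ∀x ∃y Rxy — i.e. seriality.
(a): fails — world u has no successor.
(b): ✓.
(c): ✓.
Valid on: (b), (c).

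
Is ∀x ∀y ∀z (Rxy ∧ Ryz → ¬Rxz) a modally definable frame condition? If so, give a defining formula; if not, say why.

Modal frame validity is preserved under surjective bounded morphisms.
The 5-cycle (worlds a,b,c,d,e with a→b→c→d→e→a) is intransitive. Mapping every world to a single reflexive point • is a surjective bounded morphism; the reflexive point is not intransitive (R••∧R•• but R••).
So the class is not modally definable.

Not definable by any modal formula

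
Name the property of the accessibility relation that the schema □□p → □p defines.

Density

Suppose □□p→□p is valid. Take Rxy and set V(p)={w : xR²w}. Then □□p at x, so □p at x, so p at y, i.e. ∃z(Rxz∧Rzy).
The converse is a direct semantic check.
So the correspondent is density.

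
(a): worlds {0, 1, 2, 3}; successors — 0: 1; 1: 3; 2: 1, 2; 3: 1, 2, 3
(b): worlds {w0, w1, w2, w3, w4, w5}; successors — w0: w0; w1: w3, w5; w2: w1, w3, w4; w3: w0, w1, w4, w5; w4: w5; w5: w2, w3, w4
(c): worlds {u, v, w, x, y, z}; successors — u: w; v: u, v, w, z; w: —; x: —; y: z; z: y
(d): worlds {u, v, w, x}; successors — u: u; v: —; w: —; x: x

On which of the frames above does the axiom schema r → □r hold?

The schema corresponds to a generalized confluence (Geach) condition: ∀x ∀z (xRz → ∃w (x = w ∧ z = w)).
(a): fails — 0R1 but 0 ≠ 1.
(b): fails — w1Rw3 but w1 ≠ w3.
(c): fails — uRw but u ≠ w.
(d): ✓.
Valid on: (d).

(d)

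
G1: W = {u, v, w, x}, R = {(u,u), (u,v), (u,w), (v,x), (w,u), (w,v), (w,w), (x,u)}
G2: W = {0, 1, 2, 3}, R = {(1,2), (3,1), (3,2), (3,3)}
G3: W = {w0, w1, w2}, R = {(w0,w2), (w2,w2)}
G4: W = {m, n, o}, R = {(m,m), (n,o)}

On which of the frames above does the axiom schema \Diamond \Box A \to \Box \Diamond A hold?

G3

This is the axiom for convergence; its first-order frame correspondent is \forall x \forall y \forall z (Rxy \wedge Rxz \to \exists w (Ryw \wedge Rzw)).
G1: fails — Ruv and Ruw but v and w have no common successor.
G2: fails — R12 and R12 but 2 and 2 have no common successor.
G3: ✓.
G4: fails — Rno and Rno but o and o have no common successor.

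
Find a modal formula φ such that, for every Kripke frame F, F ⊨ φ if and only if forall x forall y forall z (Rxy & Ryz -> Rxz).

This is transitivity; the standard corresponding axiom is 4: □s → □□s.
Suppose □s→□□s is valid. Take Rxy, Ryz and set V(s)={w : Rxw}. Then □s at x, so □□s at x, so □s at y, so s at z, i.e. Rxz.

□s → □□s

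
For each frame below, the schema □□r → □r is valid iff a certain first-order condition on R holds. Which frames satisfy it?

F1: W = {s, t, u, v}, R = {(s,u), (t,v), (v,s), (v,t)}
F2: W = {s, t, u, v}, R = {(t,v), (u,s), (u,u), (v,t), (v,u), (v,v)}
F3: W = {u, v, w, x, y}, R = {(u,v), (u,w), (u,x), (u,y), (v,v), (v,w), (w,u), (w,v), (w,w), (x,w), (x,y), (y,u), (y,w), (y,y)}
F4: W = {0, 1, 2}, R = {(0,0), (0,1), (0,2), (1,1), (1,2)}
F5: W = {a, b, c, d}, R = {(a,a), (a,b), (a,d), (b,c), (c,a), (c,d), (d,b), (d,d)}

F2, F4

The schema corresponds to density: ∀x ∀y (Rxy → ∃z (Rxz ∧ Rzy)).
F1: fails — Rsu but no z with Rsz and Rzu.
F2: condition met.
F3: fails — Rux but no z with Ruz and Rzx.
F4: condition met.
F5: fails — Rbc but no z with Rbz and Rzc.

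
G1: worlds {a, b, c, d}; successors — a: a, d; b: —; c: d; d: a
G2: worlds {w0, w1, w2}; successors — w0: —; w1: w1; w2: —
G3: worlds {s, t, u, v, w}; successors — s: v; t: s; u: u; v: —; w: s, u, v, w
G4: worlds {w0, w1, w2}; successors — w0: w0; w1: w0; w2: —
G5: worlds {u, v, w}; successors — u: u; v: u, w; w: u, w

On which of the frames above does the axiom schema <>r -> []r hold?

G2, G4

This is the axiom for partial functionality; its first-order frame correspondent is forall x forall y forall z (Rxy & Rxz -> y = z).
G1: fails — a sees both a and d.
G2: satisfies the condition.
G3: fails — w sees both s and u.
G4: satisfies the condition.
G5: fails — v sees both u and w.
Valid on: G2, G4.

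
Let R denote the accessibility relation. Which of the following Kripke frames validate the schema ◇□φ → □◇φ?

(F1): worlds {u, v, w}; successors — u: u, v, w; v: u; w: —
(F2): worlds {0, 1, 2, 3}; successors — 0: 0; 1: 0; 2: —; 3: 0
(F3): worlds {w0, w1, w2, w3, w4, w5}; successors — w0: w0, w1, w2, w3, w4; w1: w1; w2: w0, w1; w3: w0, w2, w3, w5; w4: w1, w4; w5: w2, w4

(F2)

This is the axiom for convergence; its first-order frame correspondent is ∀x ∀y ∀z (Rxy ∧ Rxz → ∃w (Ryw ∧ Rzw)).
(F1): fails — Ruv and Ruw but v and w have no common successor.
(F2): ✓.
(F3): fails — Rw0w4 and Rw0w3 but w4 and w3 have no common successor.
Valid on: (F2).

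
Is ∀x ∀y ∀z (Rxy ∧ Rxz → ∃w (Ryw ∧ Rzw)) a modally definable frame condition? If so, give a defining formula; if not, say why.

Yes — defined by ◇□r → □◇r

This is a Sahlqvist condition; the .2 axiom ◇□r → □◇r defines it.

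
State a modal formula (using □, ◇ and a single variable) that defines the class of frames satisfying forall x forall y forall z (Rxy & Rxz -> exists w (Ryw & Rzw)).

This is convergence; the standard corresponding axiom is .2: ◇□s → □◇s.
Suppose ◇□s→□◇s is valid. Take Rxy, Rxz and set V(s)={w : Ryw}. Then □s at y so ◇□s at x, so □◇s at x, so ◇s at z, giving w with Rzw and Ryw.

◇□s → □◇s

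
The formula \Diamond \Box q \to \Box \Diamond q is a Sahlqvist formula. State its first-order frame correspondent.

Suppose ◇□q→□◇q is valid. Take Rxy, Rxz and set V(q)={w : Ryw}. Then □q at y so ◇□q at x, so □◇q at x, so ◇q at z, giving w with Rzw and Ryw.

convergence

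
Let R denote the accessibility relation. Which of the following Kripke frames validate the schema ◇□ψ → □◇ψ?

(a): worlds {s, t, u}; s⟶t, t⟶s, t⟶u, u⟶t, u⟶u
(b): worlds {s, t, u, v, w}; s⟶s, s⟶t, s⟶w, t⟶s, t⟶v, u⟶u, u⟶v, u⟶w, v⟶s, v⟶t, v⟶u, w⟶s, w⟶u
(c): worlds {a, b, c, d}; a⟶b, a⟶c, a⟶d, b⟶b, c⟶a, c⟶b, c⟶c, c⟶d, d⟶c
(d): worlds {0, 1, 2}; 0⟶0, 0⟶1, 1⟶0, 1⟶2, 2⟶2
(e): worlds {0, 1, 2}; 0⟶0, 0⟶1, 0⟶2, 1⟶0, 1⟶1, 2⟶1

This is the axiom for convergence; its first-order frame correspondent is ∀x ∀y ∀z (Rxy ∧ Rxz → ∃w (Ryw ∧ Rzw)).
(a): holds.
(b): holds.
(c): fails — Rab and Rad but b and d have no common successor.
(d): fails — R10 and R12 but 0 and 2 have no common successor.
(e): holds.
Valid on: (a), (b), (e).

(a), (b), (e)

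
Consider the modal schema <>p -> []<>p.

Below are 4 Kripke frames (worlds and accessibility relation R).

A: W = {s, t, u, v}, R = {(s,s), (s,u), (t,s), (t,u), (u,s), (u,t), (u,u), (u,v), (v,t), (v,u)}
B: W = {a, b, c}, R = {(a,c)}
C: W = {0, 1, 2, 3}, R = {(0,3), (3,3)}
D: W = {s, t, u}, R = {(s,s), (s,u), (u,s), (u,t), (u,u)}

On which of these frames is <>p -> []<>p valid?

C

This is the axiom for the Euclidean property; its first-order frame correspondent is forall x forall y forall z (Rxy & Rxz -> Ryz).
A: fails — Ruv and Ruv but not Rvv.
B: fails — Rac and Rac but not Rcc.
C: satisfies the condition.
D: fails — Rut and Rut but not Rtt.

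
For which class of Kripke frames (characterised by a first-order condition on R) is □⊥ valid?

emptiness of R: ∀x ∀y ¬Rxy

□⊥ is valid iff no world has any successor (otherwise □⊥ fails at any world with one).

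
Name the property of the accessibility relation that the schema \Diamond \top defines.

This schema is equivalent to the D axiom □q → ◇q.
Its frame correspondent is seriality — \forall x \exists y Rxy.

seriality: \forall x \exists y Rxy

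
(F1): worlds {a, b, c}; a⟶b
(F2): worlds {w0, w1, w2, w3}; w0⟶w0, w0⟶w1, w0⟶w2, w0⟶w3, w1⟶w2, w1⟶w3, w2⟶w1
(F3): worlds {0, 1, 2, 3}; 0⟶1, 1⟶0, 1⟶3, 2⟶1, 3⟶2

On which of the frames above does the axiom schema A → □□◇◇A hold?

This is the axiom for a generalized confluence (Geach) condition; its first-order frame correspondent is ∀x ∀z (xR²z → ∃w (x = w ∧ zR²w)).
(F1): ✓.
(F2): fails — w0R²w1 but no w with w0=w and w1R²w.
(F3): fails — 0R²3 but no w with 0=w and 3R²w.
Valid on: (F1).

(F1)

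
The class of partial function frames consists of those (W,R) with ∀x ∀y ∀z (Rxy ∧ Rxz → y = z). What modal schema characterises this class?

This is partial functionality; the standard corresponding axiom is CD: ◇q → □q.
Suppose ◇q→□q is valid. Take Rxy, Rxz and set V(q)={y}. Then ◇q at x, so □q at x, so q at z, i.e. z=y.

◇q → □q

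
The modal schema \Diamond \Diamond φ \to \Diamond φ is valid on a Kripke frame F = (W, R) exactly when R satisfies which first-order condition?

This is frame-equivalent to □φ → □□φ (substitute ¬φ for φ and contrapose).
Suppose □φ→□□φ is valid. Take Rxy, Ryz and set V(φ)={w : Rxw}. Then □φ at x, so □□φ at x, so □φ at y, so φ at z, i.e. Rxz.
Conversely, on a frame with transitivity the schema holds at every world under every valuation.
So the correspondent is transitivity.

Transitivity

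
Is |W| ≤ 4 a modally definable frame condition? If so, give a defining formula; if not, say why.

Modal frame validity is preserved under disjoint unions.
Any modal formula valid on each of 5 disjoint one-world frames is valid on their disjoint union (validity is preserved under disjoint unions). Each one-world frame has |W|=1≤4, but the union has |W|=5.
Hence having at most 4 worlds is not modally definable.

No — not modally definable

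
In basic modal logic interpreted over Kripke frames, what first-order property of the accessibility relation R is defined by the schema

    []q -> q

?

reflexivity

This is the T axiom.
It corresponds to reflexivity: forall x Rxx.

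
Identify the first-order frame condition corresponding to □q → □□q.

transitivity: ∀x ∀y ∀z (Rxy ∧ Ryz → Rxz)

This schema is the 4 axiom.
Its frame correspondent is transitivity — ∀x ∀y ∀z (Rxy ∧ Ryz → Rxz).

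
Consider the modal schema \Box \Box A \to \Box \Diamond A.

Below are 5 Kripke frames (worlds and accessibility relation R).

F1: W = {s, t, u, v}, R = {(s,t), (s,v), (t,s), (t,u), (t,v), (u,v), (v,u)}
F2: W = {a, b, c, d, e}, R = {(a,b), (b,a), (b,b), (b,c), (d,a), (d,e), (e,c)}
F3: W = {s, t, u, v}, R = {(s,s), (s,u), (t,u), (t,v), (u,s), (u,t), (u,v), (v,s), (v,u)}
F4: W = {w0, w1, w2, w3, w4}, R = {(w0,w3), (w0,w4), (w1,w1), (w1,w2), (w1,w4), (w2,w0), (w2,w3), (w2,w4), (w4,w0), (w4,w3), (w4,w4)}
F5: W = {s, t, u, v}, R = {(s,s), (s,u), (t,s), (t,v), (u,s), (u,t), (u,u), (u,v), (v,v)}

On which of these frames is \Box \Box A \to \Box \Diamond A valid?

F1, F3, F5

Frame correspondent (Sahlqvist): \forall x \forall z (xRz \to \exists w (x R^2 w \wedge zRw)) — i.e. a generalized confluence (Geach) condition.
F1: holds.
F2: fails — bRc but no w with bR²w and cRw.
F3: holds.
F4: fails — w0Rw3 but no w with w0R²w and w3Rw.
F5: holds.
Valid on: F1, F3, F5.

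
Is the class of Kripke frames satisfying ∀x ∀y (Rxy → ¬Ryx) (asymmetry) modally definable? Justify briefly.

No

If a class were modally definable it would be closed under surjective bounded morphisms (Goldblatt–Thomason).
The 5-cycle (worlds w0,w1,w2,w3,w4 with w0→w1→w2→w3→w4→w0) is asymmetric. Mapping every world to a single reflexive point • is a surjective bounded morphism, and the reflexive point is not asymmetric (R•• but asymmetry requires ¬R••).
Hence asymmetry is not modally definable.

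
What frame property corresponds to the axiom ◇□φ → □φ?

The Euclidean property

This is a form of the 5 axiom.
It corresponds to the Euclidean property: ∀x ∀y ∀z (Rxy ∧ Rxz → Ryz).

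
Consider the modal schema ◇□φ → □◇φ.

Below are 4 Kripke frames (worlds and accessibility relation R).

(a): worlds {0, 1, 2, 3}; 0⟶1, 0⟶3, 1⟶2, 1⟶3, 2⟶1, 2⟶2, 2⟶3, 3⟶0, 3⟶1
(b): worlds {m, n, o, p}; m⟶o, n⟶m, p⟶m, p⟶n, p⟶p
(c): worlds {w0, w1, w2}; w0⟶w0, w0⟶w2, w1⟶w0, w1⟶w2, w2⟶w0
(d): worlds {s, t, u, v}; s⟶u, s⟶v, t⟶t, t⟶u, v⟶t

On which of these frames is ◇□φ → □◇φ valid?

(c)

Frame correspondent (Sahlqvist): ∀x ∀y ∀z (Rxy ∧ Rxz → ∃w (Ryw ∧ Rzw)) — i.e. convergence.
(a): fails — R01 and R03 but 1 and 3 have no common successor.
(b): fails — Rmo and Rmo but o and o have no common successor.
(c): holds.
(d): fails — Rsv and Rsu but v and u have no common successor.
Valid on: (c).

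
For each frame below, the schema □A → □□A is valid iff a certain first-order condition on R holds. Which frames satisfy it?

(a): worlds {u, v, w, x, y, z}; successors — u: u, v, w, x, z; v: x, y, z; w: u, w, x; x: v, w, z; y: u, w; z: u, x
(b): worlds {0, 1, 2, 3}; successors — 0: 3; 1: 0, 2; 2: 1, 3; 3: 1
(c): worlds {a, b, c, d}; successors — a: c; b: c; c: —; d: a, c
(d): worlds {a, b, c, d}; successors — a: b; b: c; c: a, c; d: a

(c)

This is the axiom for transitivity; its first-order frame correspondent is ∀x ∀y ∀z (Rxy ∧ Ryz → Rxz).
(a): fails — Ruv and Rvy but not Ruy.
(b): fails — R10 and R03 but not R13.
(c): ✓.
(d): fails — Rbc and Rca but not Rba.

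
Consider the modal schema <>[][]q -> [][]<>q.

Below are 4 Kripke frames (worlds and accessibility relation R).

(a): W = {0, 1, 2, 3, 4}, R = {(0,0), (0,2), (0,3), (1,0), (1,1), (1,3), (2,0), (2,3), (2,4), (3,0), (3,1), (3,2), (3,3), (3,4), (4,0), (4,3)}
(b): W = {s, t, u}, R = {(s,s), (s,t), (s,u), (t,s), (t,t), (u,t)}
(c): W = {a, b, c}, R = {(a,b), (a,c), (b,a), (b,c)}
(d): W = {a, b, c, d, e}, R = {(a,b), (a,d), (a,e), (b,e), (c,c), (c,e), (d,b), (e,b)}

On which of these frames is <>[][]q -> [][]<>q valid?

(a), (b)

Frame correspondent (Sahlqvist): forall x forall y forall z ((xRy & x R^2 z) -> exists w (y R^2 w & zRw)) — i.e. a generalized confluence (Geach) condition.
(a): ✓.
(b): ✓.
(c): fails — aRb, aR²c but no w with bR²w and cRw.
(d): fails — aRb, aR²b but no w with bR²w and bRw.
Valid on: (a), (b).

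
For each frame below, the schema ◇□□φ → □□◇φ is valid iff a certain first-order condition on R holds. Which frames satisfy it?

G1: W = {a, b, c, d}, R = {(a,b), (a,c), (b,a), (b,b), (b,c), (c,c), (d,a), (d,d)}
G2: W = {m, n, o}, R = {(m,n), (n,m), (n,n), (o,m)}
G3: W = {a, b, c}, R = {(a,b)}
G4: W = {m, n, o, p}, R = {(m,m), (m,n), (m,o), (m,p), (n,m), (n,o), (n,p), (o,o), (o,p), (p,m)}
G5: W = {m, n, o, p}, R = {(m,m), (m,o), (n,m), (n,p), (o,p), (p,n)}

The schema corresponds to a generalized confluence (Geach) condition: ∀x ∀y ∀z ((xRy ∧ xR²z) → ∃w (yR²w ∧ zRw)).
G1: ✓.
G2: ✓.
G3: ✓.
G4: ✓.
G5: fails — mRm, mR²p but no w with mR²w and pRw.

G1, G2, G3, G4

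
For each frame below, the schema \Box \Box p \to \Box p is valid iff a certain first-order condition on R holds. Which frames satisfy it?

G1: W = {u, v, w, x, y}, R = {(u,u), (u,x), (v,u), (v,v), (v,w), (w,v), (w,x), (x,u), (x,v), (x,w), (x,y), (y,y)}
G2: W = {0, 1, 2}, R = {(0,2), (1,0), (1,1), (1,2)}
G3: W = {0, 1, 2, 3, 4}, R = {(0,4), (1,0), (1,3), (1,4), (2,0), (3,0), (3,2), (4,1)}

This is the axiom for density; its first-order frame correspondent is \forall x \forall y (Rxy \to \exists z (Rxz \wedge Rzy)).
G1: fails — Rwx but no z with Rwz and Rzx.
G2: fails — R02 but no z with R0z and Rz2.
G3: fails — R32 but no z with R3z and Rz2.
Valid on no frame.

none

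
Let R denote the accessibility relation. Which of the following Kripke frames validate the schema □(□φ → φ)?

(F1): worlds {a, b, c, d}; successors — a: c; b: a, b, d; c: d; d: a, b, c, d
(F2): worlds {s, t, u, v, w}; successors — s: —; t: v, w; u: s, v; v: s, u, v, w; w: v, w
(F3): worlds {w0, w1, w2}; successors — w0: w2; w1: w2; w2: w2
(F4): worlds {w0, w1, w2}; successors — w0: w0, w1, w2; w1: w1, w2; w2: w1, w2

The schema corresponds to shift-reflexivity: ∀x ∀y (Rxy → Ryy).
(F1): fails — Rdc but not Rcc.
(F2): fails — Rus but not Rss.
(F3): holds.
(F4): holds.
Valid on: (F3), (F4).

(F3), (F4)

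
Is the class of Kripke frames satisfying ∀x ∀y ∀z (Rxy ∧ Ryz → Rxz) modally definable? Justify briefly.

Yes — defined by □q → □□q

The condition is transitivity. A defining modal formula is □q → □□q.
Suppose □q→□□q is valid. Take Rxy, Ryz and set V(q)={w : Rxw}. Then □q at x, so □□q at x, so □q at y, so q at z, i.e. Rxz.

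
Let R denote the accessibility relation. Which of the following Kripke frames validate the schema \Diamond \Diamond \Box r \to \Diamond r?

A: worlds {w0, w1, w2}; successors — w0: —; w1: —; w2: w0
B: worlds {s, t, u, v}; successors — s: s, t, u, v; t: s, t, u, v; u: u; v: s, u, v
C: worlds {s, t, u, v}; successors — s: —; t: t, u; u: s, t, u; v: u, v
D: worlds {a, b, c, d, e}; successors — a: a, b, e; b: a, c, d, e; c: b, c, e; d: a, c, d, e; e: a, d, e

A, B, D

Frame correspondent (Sahlqvist): \forall x \forall y (x R^2 y \to \exists w (yRw \wedge xRw)) — i.e. a generalized confluence (Geach) condition.
A: condition met.
B: condition met.
C: fails — tR²s but no w with sRw and tRw.
D: condition met.
Valid on: A, B, D.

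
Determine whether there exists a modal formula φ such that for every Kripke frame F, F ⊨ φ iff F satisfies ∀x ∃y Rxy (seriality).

The condition is seriality. A defining modal formula is □q → ◇q.
Suppose □q→◇q is valid. At any x set V(q)=W. Then □q at x, so ◇q at x, so x has a successor.

Definable; □q → ◇q defines it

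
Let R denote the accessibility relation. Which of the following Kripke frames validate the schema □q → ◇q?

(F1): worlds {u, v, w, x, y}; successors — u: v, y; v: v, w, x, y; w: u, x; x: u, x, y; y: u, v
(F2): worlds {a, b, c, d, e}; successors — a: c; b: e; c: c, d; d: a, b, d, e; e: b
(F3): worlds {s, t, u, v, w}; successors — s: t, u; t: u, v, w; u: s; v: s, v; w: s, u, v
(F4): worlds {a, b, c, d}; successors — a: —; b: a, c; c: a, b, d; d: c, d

(F1), (F2), (F3)

Frame correspondent (Sahlqvist): ∀x ∃y Rxy — i.e. seriality.
(F1): holds.
(F2): holds.
(F3): holds.
(F4): fails — world a has no successor.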